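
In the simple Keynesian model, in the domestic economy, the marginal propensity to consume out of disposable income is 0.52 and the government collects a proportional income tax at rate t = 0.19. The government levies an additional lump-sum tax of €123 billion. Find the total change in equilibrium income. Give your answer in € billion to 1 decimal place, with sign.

A lump-sum tax change of +€123 billion shifts disposable income by −€123 billion; first-round consumption changes by −c × ΔT = −0.52 × (+€123 billion) = −€63.96 billion.
Expenditure multiplier = 1/(1 − c(1−t)) = 1/(1 − 0.52×0.81) = 1/0.5788 ≈ 1.728.
The tax multiplier is −c × k ≈ −0.898, so ΔY = k × (−c·ΔT) = (−€63.96 billion) / 0.5788 ≈ −€110.5 billion.

−€110.5 billion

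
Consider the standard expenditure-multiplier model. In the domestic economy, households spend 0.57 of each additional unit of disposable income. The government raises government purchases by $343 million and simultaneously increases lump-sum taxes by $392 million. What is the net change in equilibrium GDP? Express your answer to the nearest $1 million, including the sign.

Expenditure multiplier = 1/(1 − MPC) = 1/(1 − 0.57) = 1/0.43 ≈ 2.326.
ΔG contributes k·ΔG = (+$343 million) / 0.43 ≈ +$797.7 million.
ΔT of +$392 million changes first-round spending by −c·ΔT = −$223.44 million, contributing k·(−c·ΔT) = (−$223.44 million) / 0.43 ≈ −$519.6 million.
Net ΔY = k(ΔG − c·ΔT) = (+$119.56 million) / 0.43 ≈ +$278 million.

+$278 million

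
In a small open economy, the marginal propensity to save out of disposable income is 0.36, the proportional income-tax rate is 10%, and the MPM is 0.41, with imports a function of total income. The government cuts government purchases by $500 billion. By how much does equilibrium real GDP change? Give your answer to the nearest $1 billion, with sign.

−$600 billion

MPC = 1 − MPS = 1 − 0.36 = 0.64.
Government-spending multiplier = 1/(1 − c(1−t) + m) = 1/(1 − 0.64×0.9 + 0.41) = 1/0.834 ≈ 1.199.
ΔY = k × ΔG = (−$500 billion) / 0.834 ≈ −$600 billion.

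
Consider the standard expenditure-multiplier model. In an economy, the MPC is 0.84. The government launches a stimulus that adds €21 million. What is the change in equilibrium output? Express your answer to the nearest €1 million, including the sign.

Expenditure multiplier = 1/(1 − MPC) = 1/(1 − 0.84) = 1/0.16 = 6.25.
ΔY = k × ΔG = (+€21 million) / 0.16 ≈ +€131 million.

+€131 million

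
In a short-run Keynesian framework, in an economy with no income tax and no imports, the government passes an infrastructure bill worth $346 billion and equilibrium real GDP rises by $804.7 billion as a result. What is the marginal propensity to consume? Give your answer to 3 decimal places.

Implied spending multiplier k = ΔY/ΔG = 804.7/346 ≈ 2.3257.
Since k = 1/(1 − MPC), MPC = 1 − 1/k = 1 − ΔG/ΔY = 1 − 346/804.7 ≈ 0.570.

0.570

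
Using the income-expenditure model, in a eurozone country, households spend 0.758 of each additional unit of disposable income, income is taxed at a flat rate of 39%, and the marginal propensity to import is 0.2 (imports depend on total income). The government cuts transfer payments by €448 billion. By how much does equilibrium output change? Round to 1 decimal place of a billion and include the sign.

−€460.4 billion

The transfer change shifts disposable income by −€448 billion, so first-round consumption changes by c·ΔTR = 0.758 × (−€448 billion) = −€339.584 billion.
Expenditure multiplier = 1/(1 − c(1−t) + m) = 1/(1 − 0.758×0.61 + 0.2) = 1/0.73762 ≈ 1.356.
The transfer multiplier is c × k ≈ 1.028, so ΔY = k × (c·ΔTR) = (−€339.584 billion) / 0.73762 ≈ −€460.4 billion.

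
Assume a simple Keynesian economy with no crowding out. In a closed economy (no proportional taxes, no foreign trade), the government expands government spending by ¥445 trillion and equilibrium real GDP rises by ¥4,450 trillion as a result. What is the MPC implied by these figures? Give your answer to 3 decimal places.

Implied spending multiplier k = ΔY/ΔG = 4,450/445 = 10.
Since k = 1/(1 − MPC), MPC = 1 − 1/k = 1 − ΔG/ΔY = 1 − 445/4,450 = 0.900.

0.900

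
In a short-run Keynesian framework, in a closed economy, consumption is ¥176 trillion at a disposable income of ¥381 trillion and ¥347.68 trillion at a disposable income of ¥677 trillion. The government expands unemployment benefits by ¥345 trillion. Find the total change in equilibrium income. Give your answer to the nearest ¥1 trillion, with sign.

+¥476 trillion

MPC = ΔC/ΔYd = (347.68 − 176)/(677 − 381) = 171.68/296 = 0.58.
The transfer change shifts disposable income by +¥345 trillion, so first-round consumption changes by c·ΔTR = 0.58 × (+¥345 trillion) = +¥200.1 trillion.
Expenditure multiplier = 1/(1 − MPC) = 1/(1 − 0.58) = 1/0.42 ≈ 2.381.
The transfer multiplier is c × k ≈ 1.381, so ΔY = k × (c·ΔTR) = (+¥200.1 trillion) / 0.42 ≈ +¥476 trillion.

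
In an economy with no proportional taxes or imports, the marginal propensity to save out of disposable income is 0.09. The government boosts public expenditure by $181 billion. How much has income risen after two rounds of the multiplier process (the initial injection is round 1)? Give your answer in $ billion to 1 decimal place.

MPC = 1 − MPS = 1 − 0.09 = 0.91.
Round 1 adds ΔG = $181 billion; each later round is MPC = 0.91 times the previous.
After 2 rounds: 181 + 164.71 = ΔG·(1 − c^2)/(1 − c) = 181 × (1 − 0.8281)/0.09 ≈ $345.7 billion.

$345.7 billion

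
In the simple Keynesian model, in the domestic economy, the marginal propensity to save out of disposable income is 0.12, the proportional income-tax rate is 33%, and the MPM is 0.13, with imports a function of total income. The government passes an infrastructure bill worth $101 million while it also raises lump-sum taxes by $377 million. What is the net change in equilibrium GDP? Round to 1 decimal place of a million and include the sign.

−$427.0 million

MPC = 1 − MPS = 1 − 0.12 = 0.88.
Expenditure multiplier = 1/(1 − c(1−t) + m) = 1/(1 − 0.88×0.67 + 0.13) = 1/0.5404 ≈ 1.85.
ΔG contributes k·ΔG = (+$101 million) / 0.5404 ≈ +$186.9 million.
ΔT of +$377 million changes first-round spending by −c·ΔT = −$331.76 million, contributing k·(−c·ΔT) = (−$331.76 million) / 0.5404 ≈ −$613.9 million.
Net ΔY = k(ΔG − c·ΔT) = (−$230.76 million) / 0.5404 ≈ −$427 million.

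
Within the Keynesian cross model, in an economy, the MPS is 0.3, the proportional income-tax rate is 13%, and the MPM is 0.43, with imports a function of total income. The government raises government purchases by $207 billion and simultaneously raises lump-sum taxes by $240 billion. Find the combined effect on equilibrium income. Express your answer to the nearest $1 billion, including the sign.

MPC = 1 − MPS = 1 − 0.3 = 0.7.
Expenditure multiplier = 1/(1 − c(1−t) + m) = 1/(1 − 0.7×0.87 + 0.43) = 1/0.821 ≈ 1.218.
ΔG contributes k·ΔG = (+$207 billion) / 0.821 ≈ +$252.1 billion.
ΔT of +$240 billion changes first-round spending by −c·ΔT = −$168 billion, contributing k·(−c·ΔT) = (−$168 billion) / 0.821 ≈ −$204.6 billion.
Net ΔY = k(ΔG − c·ΔT) = (+$39 billion) / 0.821 ≈ +$48 billion.

+$48 billion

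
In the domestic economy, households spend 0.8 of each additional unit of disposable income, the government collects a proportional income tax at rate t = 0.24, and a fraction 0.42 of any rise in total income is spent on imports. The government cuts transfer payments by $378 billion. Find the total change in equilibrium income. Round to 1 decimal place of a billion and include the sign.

−$372.4 billion

The transfer change shifts disposable income by −$378 billion, so first-round consumption changes by c·ΔTR = 0.8 × (−$378 billion) = −$302.4 billion.
Expenditure multiplier = 1/(1 − c(1−t) + m) = 1/(1 − 0.8×0.76 + 0.42) = 1/0.812 ≈ 1.232.
The transfer multiplier is c × k ≈ 0.985, so ΔY = k × (c·ΔTR) = (−$302.4 billion) / 0.812 ≈ −$372.4 billion.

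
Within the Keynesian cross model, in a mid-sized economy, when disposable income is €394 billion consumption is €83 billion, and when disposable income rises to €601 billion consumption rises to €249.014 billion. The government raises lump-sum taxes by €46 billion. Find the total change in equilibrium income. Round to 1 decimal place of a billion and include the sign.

−€186.3 billion

MPC = ΔC/ΔYd = (249.014 − 83)/(601 − 394) = 166.014/207 = 0.802.
A lump-sum tax change of +€46 billion shifts disposable income by −€46 billion; first-round consumption changes by −c × ΔT = −0.802 × (+€46 billion) = −€36.892 billion.
Expenditure multiplier = 1/(1 − MPC) = 1/(1 − 0.802) = 1/0.198 ≈ 5.051.
The tax multiplier is −c × k ≈ −4.051, so ΔY = k × (−c·ΔT) = (−€36.892 billion) / 0.198 ≈ −€186.3 billion.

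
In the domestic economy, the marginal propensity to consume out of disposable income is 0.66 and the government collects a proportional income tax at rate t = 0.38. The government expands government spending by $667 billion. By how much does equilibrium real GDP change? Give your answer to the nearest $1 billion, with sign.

Spending multiplier = 1/(1 − c(1−t)) = 1/(1 − 0.66×0.62) = 1/0.5908 ≈ 1.693.
ΔY = k × ΔG = (+$667 billion) / 0.5908 ≈ +$1,129 billion.

+$1,129 billion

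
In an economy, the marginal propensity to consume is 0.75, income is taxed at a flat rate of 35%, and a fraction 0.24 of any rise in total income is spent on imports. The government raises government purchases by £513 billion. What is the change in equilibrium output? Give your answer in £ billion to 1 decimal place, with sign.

+£681.7 billion

Spending multiplier = 1/(1 − c(1−t) + m) = 1/(1 − 0.75×0.65 + 0.24) = 1/0.7525 ≈ 1.329.
ΔY = k × ΔG = (+£513 billion) / 0.7525 ≈ +£681.7 billion.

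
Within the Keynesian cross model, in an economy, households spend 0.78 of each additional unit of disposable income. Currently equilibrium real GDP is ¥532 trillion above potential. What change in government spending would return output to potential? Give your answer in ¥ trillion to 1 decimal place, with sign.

−¥117.0 trillion

Spending multiplier = 1/(1 − MPC) = 1/(1 − 0.78) = 1/0.22 ≈ 4.545.
Need ΔY = −¥532 trillion, so ΔG = ΔY/k = (−¥532 trillion) × 0.22 ≈ −¥117 trillion.
The government should cut government spending by ¥117 trillion.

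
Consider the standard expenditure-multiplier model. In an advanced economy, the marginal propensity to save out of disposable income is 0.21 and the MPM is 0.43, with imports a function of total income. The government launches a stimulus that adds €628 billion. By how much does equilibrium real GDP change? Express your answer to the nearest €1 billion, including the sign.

+€981 billion

MPC = 1 − MPS = 1 − 0.21 = 0.79.
Government-spending multiplier = 1/(1 − c + m) = 1/(1 − 0.79 + 0.43) = 1/0.64 ≈ 1.563.
ΔY = k × ΔG = (+€628 billion) / 0.64 ≈ +€981 billion.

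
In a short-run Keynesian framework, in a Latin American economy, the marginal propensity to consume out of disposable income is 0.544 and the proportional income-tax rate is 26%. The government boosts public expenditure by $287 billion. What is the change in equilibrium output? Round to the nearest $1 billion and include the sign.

Spending multiplier = 1/(1 − c(1−t)) = 1/(1 − 0.544×0.74) = 1/0.59744 ≈ 1.674.
ΔY = k × ΔG = (+$287 billion) / 0.59744 ≈ +$480 billion.

+$480 billion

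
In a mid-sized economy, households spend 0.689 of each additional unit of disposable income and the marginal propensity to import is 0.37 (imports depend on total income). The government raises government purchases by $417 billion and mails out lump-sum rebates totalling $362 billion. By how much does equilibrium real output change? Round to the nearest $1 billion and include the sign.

Expenditure multiplier = 1/(1 − c + m) = 1/(1 − 0.689 + 0.37) = 1/0.681 ≈ 1.468.
ΔG contributes k·ΔG = (+$417 billion) / 0.681 ≈ +$612.3 billion.
ΔT of −$362 billion changes first-round spending by −c·ΔT = +$249.418 billion, contributing k·(−c·ΔT) = (+$249.418 billion) / 0.681 ≈ +$366.3 billion.
Net ΔY = k(ΔG − c·ΔT) = (+$666.418 billion) / 0.681 ≈ +$979 billion.

+$979 billion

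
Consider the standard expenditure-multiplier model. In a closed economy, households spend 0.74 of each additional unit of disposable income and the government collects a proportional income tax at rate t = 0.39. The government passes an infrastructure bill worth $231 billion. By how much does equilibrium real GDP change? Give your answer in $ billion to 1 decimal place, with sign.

+$421.1 billion

Expenditure multiplier = 1/(1 − c(1−t)) = 1/(1 − 0.74×0.61) = 1/0.5486 ≈ 1.823.
ΔY = k × ΔG = (+$231 billion) / 0.5486 ≈ +$421.1 billion.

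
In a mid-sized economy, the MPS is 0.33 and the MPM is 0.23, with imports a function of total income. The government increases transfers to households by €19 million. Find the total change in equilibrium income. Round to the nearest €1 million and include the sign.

MPC = 1 − MPS = 1 − 0.33 = 0.67.
The transfer change shifts disposable income by +€19 million, so first-round consumption changes by c·ΔTR = 0.67 × (+€19 million) = +€12.73 million.
Expenditure multiplier = 1/(1 − c + m) = 1/(1 − 0.67 + 0.23) = 1/0.56 ≈ 1.786.
The transfer multiplier is c × k ≈ 1.196, so ΔY = k × (c·ΔTR) = (+€12.73 million) / 0.56 ≈ +€23 million.

+€23 million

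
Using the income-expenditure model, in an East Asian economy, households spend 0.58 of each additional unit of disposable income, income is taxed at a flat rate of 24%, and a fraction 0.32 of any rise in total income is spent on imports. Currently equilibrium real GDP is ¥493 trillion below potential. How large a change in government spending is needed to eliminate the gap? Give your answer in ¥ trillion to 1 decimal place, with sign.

Spending multiplier = 1/(1 − c(1−t) + m) = 1/(1 − 0.58×0.76 + 0.32) = 1/0.8792 ≈ 1.137.
Need ΔY = +¥493 trillion, so ΔG = ΔY/k = (+¥493 trillion) × 0.8792 ≈ +¥433.4 trillion.
The government should increase government spending by ¥433.4 trillion.

+¥433.4 trillion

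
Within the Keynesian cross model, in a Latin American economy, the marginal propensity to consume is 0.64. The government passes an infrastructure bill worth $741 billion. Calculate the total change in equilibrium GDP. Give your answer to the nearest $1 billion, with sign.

+$2,058 billion

Government-spending multiplier = 1/(1 − MPC) = 1/(1 − 0.64) = 1/0.36 ≈ 2.778.
ΔY = k × ΔG = (+$741 billion) / 0.36 ≈ +$2,058 billion.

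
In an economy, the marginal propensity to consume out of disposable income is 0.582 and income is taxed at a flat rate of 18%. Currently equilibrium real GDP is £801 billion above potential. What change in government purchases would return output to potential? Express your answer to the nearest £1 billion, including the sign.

Spending multiplier = 1/(1 − c(1−t)) = 1/(1 − 0.582×0.82) = 1/0.52276 ≈ 1.913.
Need ΔY = −£801 billion, so ΔG = ΔY/k = (−£801 billion) × 0.52276 ≈ −£419 billion.
The government should cut government purchases by £419 billion.

−£419 billion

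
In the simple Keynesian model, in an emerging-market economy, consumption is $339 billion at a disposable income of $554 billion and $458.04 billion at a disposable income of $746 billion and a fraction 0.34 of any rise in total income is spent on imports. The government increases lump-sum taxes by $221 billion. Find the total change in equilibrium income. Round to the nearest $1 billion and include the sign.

−$190 billion

MPC = ΔC/ΔYd = (458.04 − 339)/(746 − 554) = 119.04/192 = 0.62.
A lump-sum tax change of +$221 billion shifts disposable income by −$221 billion; first-round consumption changes by −c × ΔT = −0.62 × (+$221 billion) = −$137.02 billion.
Expenditure multiplier = 1/(1 − c + m) = 1/(1 − 0.62 + 0.34) = 1/0.72 ≈ 1.389.
The tax multiplier is −c × k ≈ −0.861, so ΔY = k × (−c·ΔT) = (−$137.02 billion) / 0.72 ≈ −$190 billion.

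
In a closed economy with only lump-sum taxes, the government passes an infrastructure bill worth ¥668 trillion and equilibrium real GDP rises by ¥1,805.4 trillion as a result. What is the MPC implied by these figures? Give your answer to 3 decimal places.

Implied spending multiplier k = ΔY/ΔG = 1,805.4/668 ≈ 2.7027.
Since k = 1/(1 − MPC), MPC = 1 − 1/k = 1 − ΔG/ΔY = 1 − 668/1,805.4 ≈ 0.630.

0.630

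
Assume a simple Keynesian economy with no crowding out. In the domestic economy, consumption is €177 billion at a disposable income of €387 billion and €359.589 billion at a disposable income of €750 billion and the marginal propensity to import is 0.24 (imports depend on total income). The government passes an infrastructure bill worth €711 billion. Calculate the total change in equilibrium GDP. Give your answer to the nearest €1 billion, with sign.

+€965 billion

MPC = ΔC/ΔYd = (359.589 − 177)/(750 − 387) = 182.589/363 = 0.503.
Government-spending multiplier = 1/(1 − c + m) = 1/(1 − 0.503 + 0.24) = 1/0.737 ≈ 1.357.
ΔY = k × ΔG = (+€711 billion) / 0.737 ≈ +€965 billion.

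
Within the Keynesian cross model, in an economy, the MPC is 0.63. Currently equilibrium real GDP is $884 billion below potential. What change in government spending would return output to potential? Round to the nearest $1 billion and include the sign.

+$327 billion

Spending multiplier = 1/(1 − MPC) = 1/(1 − 0.63) = 1/0.37 ≈ 2.703.
Need ΔY = +$884 billion, so ΔG = ΔY/k = (+$884 billion) × 0.37 ≈ +$327 billion.
The government should increase government spending by $327 billion.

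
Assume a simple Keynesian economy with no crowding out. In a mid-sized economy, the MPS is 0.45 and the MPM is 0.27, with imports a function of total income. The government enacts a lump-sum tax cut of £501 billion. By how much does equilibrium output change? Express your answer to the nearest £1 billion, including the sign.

MPC = 1 − MPS = 1 − 0.45 = 0.55.
A lump-sum tax change of −£501 billion shifts disposable income by +£501 billion; first-round consumption changes by −c × ΔT = −0.55 × (−£501 billion) = +£275.55 billion.
Expenditure multiplier = 1/(1 − c + m) = 1/(1 − 0.55 + 0.27) = 1/0.72 ≈ 1.389.
The tax multiplier is −c × k ≈ −0.764, so ΔY = k × (−c·ΔT) = (+£275.55 billion) / 0.72 ≈ +£383 billion.

+£383 billion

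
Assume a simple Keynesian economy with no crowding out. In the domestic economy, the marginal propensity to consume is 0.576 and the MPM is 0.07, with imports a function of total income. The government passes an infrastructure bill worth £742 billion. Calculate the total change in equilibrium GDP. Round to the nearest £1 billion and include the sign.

+£1,502 billion

Expenditure multiplier = 1/(1 − c + m) = 1/(1 − 0.576 + 0.07) = 1/0.494 ≈ 2.024.
ΔY = k × ΔG = (+£742 billion) / 0.494 ≈ +£1,502 billion.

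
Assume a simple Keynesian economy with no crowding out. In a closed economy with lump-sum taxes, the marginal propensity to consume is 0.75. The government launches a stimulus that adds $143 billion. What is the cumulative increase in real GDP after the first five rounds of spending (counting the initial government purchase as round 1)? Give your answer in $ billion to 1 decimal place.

$436.3 billion

Round 1 adds ΔG = $143 billion; each later round is MPC = 0.75 times the previous.
After 5 rounds: 143 + 107.25 + 80.4375 + 60.328125 + 45.24609375 = ΔG·(1 − c^5)/(1 − c) = 143 × (1 − 0.2373046875)/0.25 ≈ $436.3 billion.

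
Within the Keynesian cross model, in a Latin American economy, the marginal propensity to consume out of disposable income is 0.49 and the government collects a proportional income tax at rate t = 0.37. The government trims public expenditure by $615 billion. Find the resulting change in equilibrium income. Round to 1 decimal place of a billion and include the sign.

Expenditure multiplier = 1/(1 − c(1−t)) = 1/(1 − 0.49×0.63) = 1/0.6913 ≈ 1.447.
ΔY = k × ΔG = (−$615 billion) / 0.6913 ≈ −$889.6 billion.

−$889.6 billion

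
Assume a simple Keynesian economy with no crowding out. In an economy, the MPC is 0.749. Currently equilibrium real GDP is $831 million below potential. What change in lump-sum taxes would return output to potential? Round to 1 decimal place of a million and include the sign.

Spending multiplier = 1/(1 − MPC) = 1/(1 − 0.749) = 1/0.251 ≈ 3.984.
Tax multiplier = −c·k = −0.749/0.251 ≈ −2.984. Need ΔY = +$831 million, so ΔT = ΔY/(−c·k) = −(+$831 million) × 0.251 / 0.749 ≈ −$278.5 million.
The government should cut lump-sum taxes by $278.5 million.

−$278.5 million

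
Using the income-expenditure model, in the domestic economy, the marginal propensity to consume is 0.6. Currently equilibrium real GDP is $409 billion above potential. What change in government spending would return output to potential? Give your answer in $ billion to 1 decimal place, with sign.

Spending multiplier = 1/(1 − MPC) = 1/(1 − 0.6) = 1/0.4 = 2.5.
Need ΔY = −$409 billion, so ΔG = ΔY/k = (−$409 billion) × 0.4 = −$163.6 billion.
The government should cut government spending by $163.6 billion.

−$163.6 billion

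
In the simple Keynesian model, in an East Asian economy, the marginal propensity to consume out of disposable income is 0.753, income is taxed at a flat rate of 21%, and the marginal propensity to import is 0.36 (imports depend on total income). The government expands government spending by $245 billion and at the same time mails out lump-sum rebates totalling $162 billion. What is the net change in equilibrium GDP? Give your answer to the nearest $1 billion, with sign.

+$480 billion

Expenditure multiplier = 1/(1 − c(1−t) + m) = 1/(1 − 0.753×0.79 + 0.36) = 1/0.76513 ≈ 1.307.
ΔG contributes k·ΔG = (+$245 billion) / 0.76513 ≈ +$320.2 billion.
ΔT of −$162 billion changes first-round spending by −c·ΔT = +$121.986 billion, contributing k·(−c·ΔT) = (+$121.986 billion) / 0.76513 ≈ +$159.4 billion.
Net ΔY = k(ΔG − c·ΔT) = (+$366.986 billion) / 0.76513 ≈ +$480 billion.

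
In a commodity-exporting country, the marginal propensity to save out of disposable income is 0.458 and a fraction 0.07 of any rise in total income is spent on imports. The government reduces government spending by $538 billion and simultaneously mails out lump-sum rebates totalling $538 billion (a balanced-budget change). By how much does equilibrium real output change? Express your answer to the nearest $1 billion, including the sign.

−$467 billion

MPC = 1 − MPS = 1 − 0.458 = 0.542.
Expenditure multiplier = 1/(1 − c + m) = 1/(1 − 0.542 + 0.07) = 1/0.528 ≈ 1.894.
ΔG contributes k·ΔG = (−$538 billion) / 0.528 ≈ −$1,018.9 billion.
ΔT of −$538 billion changes first-round spending by −c·ΔT = +$291.596 billion, contributing k·(−c·ΔT) = (+$291.596 billion) / 0.528 ≈ +$552.3 billion.
Net ΔY = k(ΔG − c·ΔT) = (−$246.404 billion) / 0.528 ≈ −$467 billion.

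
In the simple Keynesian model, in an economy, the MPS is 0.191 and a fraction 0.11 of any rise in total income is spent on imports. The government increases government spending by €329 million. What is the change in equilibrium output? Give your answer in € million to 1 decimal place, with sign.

MPC = 1 − MPS = 1 − 0.191 = 0.809.
Expenditure multiplier = 1/(1 − c + m) = 1/(1 − 0.809 + 0.11) = 1/0.301 ≈ 3.322.
ΔY = k × ΔG = (+€329 million) / 0.301 ≈ +€1,093 million.

+€1,093.0 million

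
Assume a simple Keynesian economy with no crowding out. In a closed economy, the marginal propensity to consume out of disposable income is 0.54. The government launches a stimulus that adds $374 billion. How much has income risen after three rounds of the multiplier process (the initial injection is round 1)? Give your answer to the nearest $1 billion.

Round 1 adds ΔG = $374 billion; each later round is MPC = 0.54 times the previous.
After 3 rounds: 374 + 201.96 + 109.0584 = ΔG·(1 − c^3)/(1 − c) = 374 × (1 − 0.157464)/0.46 ≈ $685 billion.

$685 billion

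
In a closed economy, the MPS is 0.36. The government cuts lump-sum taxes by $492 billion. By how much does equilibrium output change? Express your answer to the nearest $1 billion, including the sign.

MPC = 1 − MPS = 1 − 0.36 = 0.64.
A lump-sum tax change of −$492 billion shifts disposable income by +$492 billion; first-round consumption changes by −c × ΔT = −0.64 × (−$492 billion) = +$314.88 billion.
Expenditure multiplier = 1/(1 − MPC) = 1/(1 − 0.64) = 1/0.36 ≈ 2.778.
The tax multiplier is −c × k ≈ −1.778, so ΔY = k × (−c·ΔT) = (+$314.88 billion) / 0.36 ≈ +$875 billion.

+$875 billion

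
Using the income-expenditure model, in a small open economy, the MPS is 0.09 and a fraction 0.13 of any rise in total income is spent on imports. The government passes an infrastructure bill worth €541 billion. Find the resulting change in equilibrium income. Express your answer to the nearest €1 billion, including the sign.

MPC = 1 − MPS = 1 − 0.09 = 0.91.
Spending multiplier = 1/(1 − c + m) = 1/(1 − 0.91 + 0.13) = 1/0.22 ≈ 4.545.
ΔY = k × ΔG = (+€541 billion) / 0.22 ≈ +€2,459 billion.

+€2,459 billion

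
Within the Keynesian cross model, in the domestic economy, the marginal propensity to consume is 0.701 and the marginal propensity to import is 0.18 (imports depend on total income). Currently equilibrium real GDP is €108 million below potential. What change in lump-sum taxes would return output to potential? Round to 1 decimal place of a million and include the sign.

Spending multiplier = 1/(1 − c + m) = 1/(1 − 0.701 + 0.18) = 1/0.479 ≈ 2.088.
Tax multiplier = −c·k = −0.701/0.479 ≈ −1.463. Need ΔY = +€108 million, so ΔT = ΔY/(−c·k) = −(+€108 million) × 0.479 / 0.701 ≈ −€73.8 million.
The government should cut lump-sum taxes by €73.8 million.

−€73.8 million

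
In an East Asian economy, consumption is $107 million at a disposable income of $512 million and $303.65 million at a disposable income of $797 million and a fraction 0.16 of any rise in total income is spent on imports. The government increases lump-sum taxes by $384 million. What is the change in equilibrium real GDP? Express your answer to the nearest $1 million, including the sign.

MPC = ΔC/ΔYd = (303.65 − 107)/(797 − 512) = 196.65/285 = 0.69.
A lump-sum tax change of +$384 million shifts disposable income by −$384 million; first-round consumption changes by −c × ΔT = −0.69 × (+$384 million) = −$264.96 million.
Expenditure multiplier = 1/(1 − c + m) = 1/(1 − 0.69 + 0.16) = 1/0.47 ≈ 2.128.
The tax multiplier is −c × k ≈ −1.468, so ΔY = k × (−c·ΔT) = (−$264.96 million) / 0.47 ≈ −$564 million.

−$564 million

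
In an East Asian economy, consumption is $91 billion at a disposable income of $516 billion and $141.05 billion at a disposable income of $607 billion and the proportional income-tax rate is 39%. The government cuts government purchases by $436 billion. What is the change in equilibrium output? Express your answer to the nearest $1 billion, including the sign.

−$656 billion

MPC = ΔC/ΔYd = (141.05 − 91)/(607 − 516) = 50.05/91 = 0.55.
Government-spending multiplier = 1/(1 − c(1−t)) = 1/(1 − 0.55×0.61) = 1/0.6645 ≈ 1.505.
ΔY = k × ΔG = (−$436 billion) / 0.6645 ≈ −$656 billion.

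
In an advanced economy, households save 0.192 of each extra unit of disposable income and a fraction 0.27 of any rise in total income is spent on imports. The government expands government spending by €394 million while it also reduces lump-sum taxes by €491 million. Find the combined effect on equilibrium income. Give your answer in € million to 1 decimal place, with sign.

+€1,711.5 million

MPC = 1 − MPS = 1 − 0.192 = 0.808.
Expenditure multiplier = 1/(1 − c + m) = 1/(1 − 0.808 + 0.27) = 1/0.462 ≈ 2.165.
ΔG contributes k·ΔG = (+€394 million) / 0.462 ≈ +€852.8 million.
ΔT of −€491 million changes first-round spending by −c·ΔT = +€396.728 million, contributing k·(−c·ΔT) = (+€396.728 million) / 0.462 ≈ +€858.7 million.
Net ΔY = k(ΔG − c·ΔT) = (+€790.728 million) / 0.462 ≈ +€1,711.5 million.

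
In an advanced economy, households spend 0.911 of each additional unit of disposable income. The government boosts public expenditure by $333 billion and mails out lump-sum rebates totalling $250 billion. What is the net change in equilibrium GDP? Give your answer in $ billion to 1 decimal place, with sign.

Expenditure multiplier = 1/(1 − MPC) = 1/(1 − 0.911) = 1/0.089 ≈ 11.236.
ΔG contributes k·ΔG = (+$333 billion) / 0.089 ≈ +$3,741.6 billion.
ΔT of −$250 billion changes first-round spending by −c·ΔT = +$227.75 billion, contributing k·(−c·ΔT) = (+$227.75 billion) / 0.089 ≈ +$2,559 billion.
Net ΔY = k(ΔG − c·ΔT) = (+$560.75 billion) / 0.089 ≈ +$6,300.6 billion.

+$6,300.6 billion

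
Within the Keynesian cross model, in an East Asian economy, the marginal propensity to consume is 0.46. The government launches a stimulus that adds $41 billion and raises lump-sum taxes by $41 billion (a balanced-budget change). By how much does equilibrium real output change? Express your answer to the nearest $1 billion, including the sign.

Expenditure multiplier = 1/(1 − MPC) = 1/(1 − 0.46) = 1/0.54 ≈ 1.852.
ΔG contributes k·ΔG = (+$41 billion) / 0.54 ≈ +$75.9 billion.
ΔT of +$41 billion changes first-round spending by −c·ΔT = −$18.86 billion, contributing k·(−c·ΔT) = (−$18.86 billion) / 0.54 ≈ −$34.9 billion.
With ΔG = ΔT and no other leakages, the balanced-budget multiplier is 1, so ΔY = ΔG = +$41 billion.

+$41 billion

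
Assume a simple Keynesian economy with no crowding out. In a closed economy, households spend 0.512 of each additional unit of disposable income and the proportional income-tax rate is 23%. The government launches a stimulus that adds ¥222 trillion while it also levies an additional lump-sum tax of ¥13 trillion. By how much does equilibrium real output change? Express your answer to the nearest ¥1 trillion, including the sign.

Expenditure multiplier = 1/(1 − c(1−t)) = 1/(1 − 0.512×0.77) = 1/0.60576 ≈ 1.651.
ΔG contributes k·ΔG = (+¥222 trillion) / 0.60576 ≈ +¥366.5 trillion.
ΔT of +¥13 trillion changes first-round spending by −c·ΔT = −¥6.656 trillion, contributing k·(−c·ΔT) = (−¥6.656 trillion) / 0.60576 ≈ −¥11 trillion.
Net ΔY = k(ΔG − c·ΔT) = (+¥215.344 trillion) / 0.60576 ≈ +¥355 trillion.

+¥355 trillion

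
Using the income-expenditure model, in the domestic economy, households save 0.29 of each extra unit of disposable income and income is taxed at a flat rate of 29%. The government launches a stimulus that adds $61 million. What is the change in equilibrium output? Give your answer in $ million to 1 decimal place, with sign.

MPC = 1 − MPS = 1 − 0.29 = 0.71.
Government-spending multiplier = 1/(1 − c(1−t)) = 1/(1 − 0.71×0.71) = 1/0.4959 ≈ 2.017.
ΔY = k × ΔG = (+$61 million) / 0.4959 ≈ +$123 million.

+$123.0 million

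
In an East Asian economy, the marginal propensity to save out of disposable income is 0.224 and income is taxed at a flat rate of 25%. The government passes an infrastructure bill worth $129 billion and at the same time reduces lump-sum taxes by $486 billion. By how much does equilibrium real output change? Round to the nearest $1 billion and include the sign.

MPC = 1 − MPS = 1 − 0.224 = 0.776.
Expenditure multiplier = 1/(1 − c(1−t)) = 1/(1 − 0.776×0.75) = 1/0.418 ≈ 2.392.
ΔG contributes k·ΔG = (+$129 billion) / 0.418 ≈ +$308.6 billion.
ΔT of −$486 billion changes first-round spending by −c·ΔT = +$377.136 billion, contributing k·(−c·ΔT) = (+$377.136 billion) / 0.418 ≈ +$902.2 billion.
Net ΔY = k(ΔG − c·ΔT) = (+$506.136 billion) / 0.418 ≈ +$1,211 billion.

+$1,211 billion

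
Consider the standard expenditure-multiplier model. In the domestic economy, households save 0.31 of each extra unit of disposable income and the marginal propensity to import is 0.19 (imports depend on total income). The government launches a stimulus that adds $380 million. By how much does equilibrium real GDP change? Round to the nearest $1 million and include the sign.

+$760 million

MPC = 1 − MPS = 1 − 0.31 = 0.69.
Spending multiplier = 1/(1 − c + m) = 1/(1 − 0.69 + 0.19) = 1/0.5 = 2.
ΔY = k × ΔG = (+$380 million) / 0.5 = +$760 million.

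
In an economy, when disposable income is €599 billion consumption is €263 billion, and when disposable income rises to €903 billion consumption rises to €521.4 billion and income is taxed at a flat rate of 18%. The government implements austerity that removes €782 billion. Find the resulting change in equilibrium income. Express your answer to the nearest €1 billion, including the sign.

−€2,581 billion

MPC = ΔC/ΔYd = (521.4 − 263)/(903 − 599) = 258.4/304 = 0.85.
Expenditure multiplier = 1/(1 − c(1−t)) = 1/(1 − 0.85×0.82) = 1/0.303 ≈ 3.3.
ΔY = k × ΔG = (−€782 billion) / 0.303 ≈ −€2,581 billion.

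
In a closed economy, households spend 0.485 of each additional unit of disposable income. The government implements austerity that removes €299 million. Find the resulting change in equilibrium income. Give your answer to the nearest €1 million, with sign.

−€581 million

Spending multiplier = 1/(1 − MPC) = 1/(1 − 0.485) = 1/0.515 ≈ 1.942.
ΔY = k × ΔG = (−€299 million) / 0.515 ≈ −€581 million.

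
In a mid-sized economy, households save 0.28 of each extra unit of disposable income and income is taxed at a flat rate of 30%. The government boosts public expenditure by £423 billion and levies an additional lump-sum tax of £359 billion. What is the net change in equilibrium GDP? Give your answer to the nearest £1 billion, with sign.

+£332 billion

MPC = 1 − MPS = 1 − 0.28 = 0.72.
Expenditure multiplier = 1/(1 − c(1−t)) = 1/(1 − 0.72×0.7) = 1/0.496 ≈ 2.016.
ΔG contributes k·ΔG = (+£423 billion) / 0.496 ≈ +£852.8 billion.
ΔT of +£359 billion changes first-round spending by −c·ΔT = −£258.48 billion, contributing k·(−c·ΔT) = (−£258.48 billion) / 0.496 ≈ −£521.1 billion.
Net ΔY = k(ΔG − c·ΔT) = (+£164.52 billion) / 0.496 ≈ +£332 billion.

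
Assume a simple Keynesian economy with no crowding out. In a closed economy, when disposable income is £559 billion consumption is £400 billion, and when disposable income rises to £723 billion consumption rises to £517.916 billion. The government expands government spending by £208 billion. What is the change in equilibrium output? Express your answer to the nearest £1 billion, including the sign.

MPC = ΔC/ΔYd = (517.916 − 400)/(723 − 559) = 117.916/164 = 0.719.
Spending multiplier = 1/(1 − MPC) = 1/(1 − 0.719) = 1/0.281 ≈ 3.559.
ΔY = k × ΔG = (+£208 billion) / 0.281 ≈ +£740 billion.

+£740 billion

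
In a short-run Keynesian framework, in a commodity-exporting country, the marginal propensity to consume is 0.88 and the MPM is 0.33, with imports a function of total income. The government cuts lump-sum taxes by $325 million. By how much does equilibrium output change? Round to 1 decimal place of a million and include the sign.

A lump-sum tax change of −$325 million shifts disposable income by +$325 million; first-round consumption changes by −c × ΔT = −0.88 × (−$325 million) = +$286 million.
Expenditure multiplier = 1/(1 − c + m) = 1/(1 − 0.88 + 0.33) = 1/0.45 ≈ 2.222.
The tax multiplier is −c × k ≈ −1.956, so ΔY = k × (−c·ΔT) = (+$286 million) / 0.45 ≈ +$635.6 million.

+$635.6 million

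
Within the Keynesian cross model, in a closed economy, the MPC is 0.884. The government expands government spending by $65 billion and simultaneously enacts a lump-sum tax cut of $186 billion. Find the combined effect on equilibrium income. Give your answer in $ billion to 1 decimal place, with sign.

+$1,977.8 billion

Expenditure multiplier = 1/(1 − MPC) = 1/(1 − 0.884) = 1/0.116 ≈ 8.621.
ΔG contributes k·ΔG = (+$65 billion) / 0.116 ≈ +$560.3 billion.
ΔT of −$186 billion changes first-round spending by −c·ΔT = +$164.424 billion, contributing k·(−c·ΔT) = (+$164.424 billion) / 0.116 ≈ +$1,417.4 billion.
Net ΔY = k(ΔG − c·ΔT) = (+$229.424 billion) / 0.116 ≈ +$1,977.8 billion.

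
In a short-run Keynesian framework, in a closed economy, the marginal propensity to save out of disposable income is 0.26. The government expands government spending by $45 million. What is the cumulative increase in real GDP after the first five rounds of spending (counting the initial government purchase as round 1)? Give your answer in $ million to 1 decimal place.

$134.7 million

MPC = 1 − MPS = 1 − 0.26 = 0.74.
Round 1 adds ΔG = $45 million; each later round is MPC = 0.74 times the previous.
After 5 rounds: 45 + 33.3 + 24.642 + 18.23508 + 13.4939592 = ΔG·(1 − c^5)/(1 − c) = 45 × (1 − 0.2219006624)/0.26 ≈ $134.7 million.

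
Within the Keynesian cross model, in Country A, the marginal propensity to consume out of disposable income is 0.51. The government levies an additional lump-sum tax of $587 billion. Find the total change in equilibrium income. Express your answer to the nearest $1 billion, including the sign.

−$611 billion

A lump-sum tax change of +$587 billion shifts disposable income by −$587 billion; first-round consumption changes by −c × ΔT = −0.51 × (+$587 billion) = −$299.37 billion.
Expenditure multiplier = 1/(1 − MPC) = 1/(1 − 0.51) = 1/0.49 ≈ 2.041.
The tax multiplier is −c × k ≈ −1.041, so ΔY = k × (−c·ΔT) = (−$299.37 billion) / 0.49 ≈ −$611 billion.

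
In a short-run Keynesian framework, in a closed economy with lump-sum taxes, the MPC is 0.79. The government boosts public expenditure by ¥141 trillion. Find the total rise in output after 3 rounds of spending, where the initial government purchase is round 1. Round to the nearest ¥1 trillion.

¥340 trillion

Round 1 adds ΔG = ¥141 trillion; each later round is MPC = 0.79 times the previous.
After 3 rounds: 141 + 111.39 + 87.9981 = ΔG·(1 − c^3)/(1 − c) = 141 × (1 − 0.493039)/0.21 ≈ ¥340 trillion.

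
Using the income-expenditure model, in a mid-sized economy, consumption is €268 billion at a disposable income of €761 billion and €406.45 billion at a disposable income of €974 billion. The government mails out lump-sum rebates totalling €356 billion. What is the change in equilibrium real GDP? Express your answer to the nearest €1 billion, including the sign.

+€661 billion

MPC = ΔC/ΔYd = (406.45 − 268)/(974 − 761) = 138.45/213 = 0.65.
A lump-sum tax change of −€356 billion shifts disposable income by +€356 billion; first-round consumption changes by −c × ΔT = −0.65 × (−€356 billion) = +€231.4 billion.
Expenditure multiplier = 1/(1 − MPC) = 1/(1 − 0.65) = 1/0.35 ≈ 2.857.
The tax multiplier is −c × k ≈ −1.857, so ΔY = k × (−c·ΔT) = (+€231.4 billion) / 0.35 ≈ +€661 billion.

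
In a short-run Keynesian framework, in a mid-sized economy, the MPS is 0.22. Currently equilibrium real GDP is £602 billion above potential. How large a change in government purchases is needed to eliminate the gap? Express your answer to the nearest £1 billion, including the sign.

−£132 billion

MPC = 1 − MPS = 1 − 0.22 = 0.78.
Spending multiplier = 1/(1 − MPC) = 1/(1 − 0.78) = 1/0.22 ≈ 4.545.
Need ΔY = −£602 billion, so ΔG = ΔY/k = (−£602 billion) × 0.22 ≈ −£132 billion.
The government should cut government purchases by £132 billion.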